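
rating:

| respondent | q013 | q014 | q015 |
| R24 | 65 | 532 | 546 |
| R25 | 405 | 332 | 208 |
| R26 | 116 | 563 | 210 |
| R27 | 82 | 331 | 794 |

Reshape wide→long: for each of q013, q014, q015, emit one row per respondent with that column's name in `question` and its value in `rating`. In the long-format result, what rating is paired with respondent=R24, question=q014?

532

Unpivoting turns each (respondent, wide-column) pair into one long row.
The wide cell at row R24, column q014 holds 532, so the long row (R24, q014) has rating=532.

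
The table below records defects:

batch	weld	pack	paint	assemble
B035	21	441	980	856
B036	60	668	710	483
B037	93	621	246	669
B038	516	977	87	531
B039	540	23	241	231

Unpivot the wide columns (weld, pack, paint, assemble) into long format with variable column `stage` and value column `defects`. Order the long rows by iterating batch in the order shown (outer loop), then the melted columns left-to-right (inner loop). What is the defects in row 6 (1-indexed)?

668

20 rows total (5 × 4). Row 6: index ⌊(6-1)/4⌋ = 1 into batch → B036; (6-1) mod 4 = 1 into the melted columns → pack.
So row 6 is (B036, pack, 668); defects = 668.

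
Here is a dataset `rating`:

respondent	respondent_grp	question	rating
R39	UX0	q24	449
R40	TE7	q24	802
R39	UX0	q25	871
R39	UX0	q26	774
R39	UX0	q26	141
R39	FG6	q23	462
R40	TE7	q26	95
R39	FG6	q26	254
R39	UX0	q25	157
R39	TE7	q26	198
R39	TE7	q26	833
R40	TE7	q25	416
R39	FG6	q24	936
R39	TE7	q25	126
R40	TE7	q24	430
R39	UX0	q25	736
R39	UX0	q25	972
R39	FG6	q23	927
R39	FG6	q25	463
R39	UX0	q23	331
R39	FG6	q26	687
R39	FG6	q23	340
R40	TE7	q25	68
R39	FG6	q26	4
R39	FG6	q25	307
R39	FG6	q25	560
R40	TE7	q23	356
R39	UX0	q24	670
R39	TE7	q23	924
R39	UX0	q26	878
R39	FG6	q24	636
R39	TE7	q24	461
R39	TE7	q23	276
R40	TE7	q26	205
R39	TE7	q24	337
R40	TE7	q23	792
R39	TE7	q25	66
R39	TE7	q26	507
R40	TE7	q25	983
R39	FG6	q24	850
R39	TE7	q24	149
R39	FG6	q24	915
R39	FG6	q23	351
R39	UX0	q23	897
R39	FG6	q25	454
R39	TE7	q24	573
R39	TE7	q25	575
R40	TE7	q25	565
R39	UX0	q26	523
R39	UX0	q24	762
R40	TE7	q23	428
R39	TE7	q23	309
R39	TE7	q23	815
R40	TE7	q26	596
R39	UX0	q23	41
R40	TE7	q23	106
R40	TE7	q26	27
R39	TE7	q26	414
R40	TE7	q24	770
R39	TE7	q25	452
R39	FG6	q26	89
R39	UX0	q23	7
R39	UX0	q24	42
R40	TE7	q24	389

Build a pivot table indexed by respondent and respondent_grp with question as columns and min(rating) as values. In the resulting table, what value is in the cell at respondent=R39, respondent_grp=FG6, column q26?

4

Rows with respondent=R39, respondent_grp=FG6 and question=q26: rating values are 254, 687, 4, 89.
min(254, 687, 4, 89) = 4.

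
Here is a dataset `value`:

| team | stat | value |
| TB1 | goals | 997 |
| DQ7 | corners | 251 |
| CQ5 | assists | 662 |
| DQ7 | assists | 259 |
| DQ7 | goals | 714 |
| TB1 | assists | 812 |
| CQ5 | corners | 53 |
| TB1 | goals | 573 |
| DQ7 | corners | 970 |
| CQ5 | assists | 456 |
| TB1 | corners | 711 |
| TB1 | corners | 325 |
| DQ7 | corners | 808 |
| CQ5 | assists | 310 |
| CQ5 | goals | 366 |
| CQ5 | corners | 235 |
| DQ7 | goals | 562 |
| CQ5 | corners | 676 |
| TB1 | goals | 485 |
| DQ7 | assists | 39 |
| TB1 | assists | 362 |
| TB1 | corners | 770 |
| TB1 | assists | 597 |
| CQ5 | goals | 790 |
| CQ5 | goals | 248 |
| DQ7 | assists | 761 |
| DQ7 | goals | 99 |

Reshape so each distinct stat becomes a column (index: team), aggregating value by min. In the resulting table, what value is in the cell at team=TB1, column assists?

Rows with team=TB1 and stat=assists: value values are 812, 362, 597.
min(812, 362, 597) = 362.

362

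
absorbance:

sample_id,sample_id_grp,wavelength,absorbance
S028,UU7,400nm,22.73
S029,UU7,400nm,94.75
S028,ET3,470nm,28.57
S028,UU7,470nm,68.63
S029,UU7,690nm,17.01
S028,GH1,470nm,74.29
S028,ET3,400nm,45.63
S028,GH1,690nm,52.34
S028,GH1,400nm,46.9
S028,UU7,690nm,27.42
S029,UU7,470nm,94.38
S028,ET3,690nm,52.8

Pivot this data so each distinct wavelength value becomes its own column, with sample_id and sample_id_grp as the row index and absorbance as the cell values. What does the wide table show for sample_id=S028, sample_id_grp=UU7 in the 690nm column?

27.42

Wide layout: rows indexed by sample_id and sample_id_grp, columns are the 3 distinct wavelength values (400nm, 470nm, 690nm).
Cell (sample_id=S028, sample_id_grp=UU7, wavelength=690nm) draws from the long row where sample_id=S028, sample_id_grp=UU7 and wavelength=690nm, which has absorbance=27.42.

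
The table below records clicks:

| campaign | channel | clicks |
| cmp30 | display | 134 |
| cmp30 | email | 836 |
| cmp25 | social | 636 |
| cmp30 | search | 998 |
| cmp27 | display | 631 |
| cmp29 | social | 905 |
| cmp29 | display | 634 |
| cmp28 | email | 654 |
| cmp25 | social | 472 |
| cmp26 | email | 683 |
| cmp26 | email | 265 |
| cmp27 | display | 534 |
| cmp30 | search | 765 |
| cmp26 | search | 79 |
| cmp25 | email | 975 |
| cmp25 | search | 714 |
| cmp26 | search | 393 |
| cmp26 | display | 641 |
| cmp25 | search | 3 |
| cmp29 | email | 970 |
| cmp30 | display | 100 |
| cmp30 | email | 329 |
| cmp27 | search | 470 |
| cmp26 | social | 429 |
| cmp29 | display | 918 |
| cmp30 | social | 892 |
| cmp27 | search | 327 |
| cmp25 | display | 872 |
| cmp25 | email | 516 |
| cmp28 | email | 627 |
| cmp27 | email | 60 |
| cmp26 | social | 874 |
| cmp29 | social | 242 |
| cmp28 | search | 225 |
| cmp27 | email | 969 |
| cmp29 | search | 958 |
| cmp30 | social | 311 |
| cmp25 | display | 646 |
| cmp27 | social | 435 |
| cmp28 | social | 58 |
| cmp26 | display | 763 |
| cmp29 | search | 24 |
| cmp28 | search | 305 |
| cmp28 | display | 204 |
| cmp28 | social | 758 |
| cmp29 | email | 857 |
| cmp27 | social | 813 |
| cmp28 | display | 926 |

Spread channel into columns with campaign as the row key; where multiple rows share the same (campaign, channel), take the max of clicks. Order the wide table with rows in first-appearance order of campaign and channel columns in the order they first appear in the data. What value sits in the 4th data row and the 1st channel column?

918

With rows in first-appearance order of campaign, row 4 is campaign=cmp29. channel columns in first-appearance order: display, email, social, search; column 1 is display.
Long rows with campaign=cmp29, channel=display: max(634, 918) = 918.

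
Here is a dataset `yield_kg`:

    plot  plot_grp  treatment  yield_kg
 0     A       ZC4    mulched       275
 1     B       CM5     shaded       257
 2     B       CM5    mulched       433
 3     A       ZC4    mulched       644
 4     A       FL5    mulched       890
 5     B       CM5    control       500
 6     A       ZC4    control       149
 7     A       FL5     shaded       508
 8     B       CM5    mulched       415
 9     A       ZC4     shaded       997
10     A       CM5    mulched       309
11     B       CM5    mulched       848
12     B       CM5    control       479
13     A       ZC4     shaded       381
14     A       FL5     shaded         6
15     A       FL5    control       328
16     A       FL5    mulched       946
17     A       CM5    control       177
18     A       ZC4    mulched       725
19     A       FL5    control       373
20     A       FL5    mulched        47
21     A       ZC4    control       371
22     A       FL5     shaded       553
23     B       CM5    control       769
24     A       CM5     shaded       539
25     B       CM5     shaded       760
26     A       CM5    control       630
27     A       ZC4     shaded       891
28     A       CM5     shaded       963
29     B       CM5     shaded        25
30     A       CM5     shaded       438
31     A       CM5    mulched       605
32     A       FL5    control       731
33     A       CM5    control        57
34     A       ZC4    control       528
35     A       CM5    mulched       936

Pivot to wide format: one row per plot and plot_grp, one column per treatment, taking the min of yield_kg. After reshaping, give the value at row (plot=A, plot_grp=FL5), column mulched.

47

Rows with plot=A, plot_grp=FL5 and treatment=mulched: yield_kg values are 890, 946, 47.
min(890, 946, 47) = 47.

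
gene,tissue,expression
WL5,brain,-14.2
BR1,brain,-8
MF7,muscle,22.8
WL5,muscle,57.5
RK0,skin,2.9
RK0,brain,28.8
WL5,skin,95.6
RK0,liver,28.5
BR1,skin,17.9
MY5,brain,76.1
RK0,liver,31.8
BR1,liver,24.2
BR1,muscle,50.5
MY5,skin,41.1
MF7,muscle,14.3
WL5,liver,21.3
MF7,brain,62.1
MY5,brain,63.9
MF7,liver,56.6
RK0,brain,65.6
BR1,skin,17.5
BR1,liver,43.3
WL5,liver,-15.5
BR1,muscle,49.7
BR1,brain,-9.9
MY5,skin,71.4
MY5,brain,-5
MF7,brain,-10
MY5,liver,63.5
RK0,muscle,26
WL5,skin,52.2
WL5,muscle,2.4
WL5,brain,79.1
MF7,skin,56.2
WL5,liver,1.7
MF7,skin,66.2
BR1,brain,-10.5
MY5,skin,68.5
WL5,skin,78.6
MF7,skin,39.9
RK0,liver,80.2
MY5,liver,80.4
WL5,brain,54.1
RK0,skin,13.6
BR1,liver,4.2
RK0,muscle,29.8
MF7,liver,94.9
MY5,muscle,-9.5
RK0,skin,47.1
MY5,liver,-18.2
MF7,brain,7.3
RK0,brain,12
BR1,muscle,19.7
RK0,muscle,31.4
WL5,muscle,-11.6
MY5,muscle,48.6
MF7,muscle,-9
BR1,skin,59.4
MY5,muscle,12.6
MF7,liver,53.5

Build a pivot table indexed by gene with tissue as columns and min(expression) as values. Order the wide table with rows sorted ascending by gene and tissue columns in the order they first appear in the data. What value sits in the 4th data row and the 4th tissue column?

28.5

With rows sorted ascending by gene, row 4 is gene=RK0. tissue columns in first-appearance order: brain, muscle, skin, liver; column 4 is liver.
Long rows with gene=RK0, tissue=liver: min(28.5, 31.8, 80.2) = 28.5.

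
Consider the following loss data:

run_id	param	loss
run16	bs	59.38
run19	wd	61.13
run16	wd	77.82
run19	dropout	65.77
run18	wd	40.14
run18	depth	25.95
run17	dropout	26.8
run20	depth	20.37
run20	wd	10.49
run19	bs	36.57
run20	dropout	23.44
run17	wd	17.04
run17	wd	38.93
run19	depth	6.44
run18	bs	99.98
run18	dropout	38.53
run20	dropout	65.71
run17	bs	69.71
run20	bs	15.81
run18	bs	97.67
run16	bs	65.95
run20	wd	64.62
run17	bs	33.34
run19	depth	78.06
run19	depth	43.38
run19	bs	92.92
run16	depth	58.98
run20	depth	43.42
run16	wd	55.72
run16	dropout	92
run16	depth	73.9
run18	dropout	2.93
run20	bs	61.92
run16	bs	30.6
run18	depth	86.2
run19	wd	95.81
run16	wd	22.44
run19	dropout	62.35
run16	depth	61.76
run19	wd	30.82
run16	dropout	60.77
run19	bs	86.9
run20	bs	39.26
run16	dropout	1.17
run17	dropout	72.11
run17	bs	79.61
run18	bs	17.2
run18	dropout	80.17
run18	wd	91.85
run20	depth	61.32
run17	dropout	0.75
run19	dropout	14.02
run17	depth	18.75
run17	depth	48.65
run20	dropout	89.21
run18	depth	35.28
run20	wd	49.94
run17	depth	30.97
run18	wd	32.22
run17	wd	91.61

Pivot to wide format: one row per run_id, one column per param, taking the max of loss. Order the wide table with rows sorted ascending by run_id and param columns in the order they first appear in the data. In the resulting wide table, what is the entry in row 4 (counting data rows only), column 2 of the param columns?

With rows sorted ascending by run_id, row 4 is run_id=run19. param columns in first-appearance order: bs, wd, dropout, depth; column 2 is wd.
Long rows with run_id=run19, param=wd: max(61.13, 95.81, 30.82) = 95.81.

95.81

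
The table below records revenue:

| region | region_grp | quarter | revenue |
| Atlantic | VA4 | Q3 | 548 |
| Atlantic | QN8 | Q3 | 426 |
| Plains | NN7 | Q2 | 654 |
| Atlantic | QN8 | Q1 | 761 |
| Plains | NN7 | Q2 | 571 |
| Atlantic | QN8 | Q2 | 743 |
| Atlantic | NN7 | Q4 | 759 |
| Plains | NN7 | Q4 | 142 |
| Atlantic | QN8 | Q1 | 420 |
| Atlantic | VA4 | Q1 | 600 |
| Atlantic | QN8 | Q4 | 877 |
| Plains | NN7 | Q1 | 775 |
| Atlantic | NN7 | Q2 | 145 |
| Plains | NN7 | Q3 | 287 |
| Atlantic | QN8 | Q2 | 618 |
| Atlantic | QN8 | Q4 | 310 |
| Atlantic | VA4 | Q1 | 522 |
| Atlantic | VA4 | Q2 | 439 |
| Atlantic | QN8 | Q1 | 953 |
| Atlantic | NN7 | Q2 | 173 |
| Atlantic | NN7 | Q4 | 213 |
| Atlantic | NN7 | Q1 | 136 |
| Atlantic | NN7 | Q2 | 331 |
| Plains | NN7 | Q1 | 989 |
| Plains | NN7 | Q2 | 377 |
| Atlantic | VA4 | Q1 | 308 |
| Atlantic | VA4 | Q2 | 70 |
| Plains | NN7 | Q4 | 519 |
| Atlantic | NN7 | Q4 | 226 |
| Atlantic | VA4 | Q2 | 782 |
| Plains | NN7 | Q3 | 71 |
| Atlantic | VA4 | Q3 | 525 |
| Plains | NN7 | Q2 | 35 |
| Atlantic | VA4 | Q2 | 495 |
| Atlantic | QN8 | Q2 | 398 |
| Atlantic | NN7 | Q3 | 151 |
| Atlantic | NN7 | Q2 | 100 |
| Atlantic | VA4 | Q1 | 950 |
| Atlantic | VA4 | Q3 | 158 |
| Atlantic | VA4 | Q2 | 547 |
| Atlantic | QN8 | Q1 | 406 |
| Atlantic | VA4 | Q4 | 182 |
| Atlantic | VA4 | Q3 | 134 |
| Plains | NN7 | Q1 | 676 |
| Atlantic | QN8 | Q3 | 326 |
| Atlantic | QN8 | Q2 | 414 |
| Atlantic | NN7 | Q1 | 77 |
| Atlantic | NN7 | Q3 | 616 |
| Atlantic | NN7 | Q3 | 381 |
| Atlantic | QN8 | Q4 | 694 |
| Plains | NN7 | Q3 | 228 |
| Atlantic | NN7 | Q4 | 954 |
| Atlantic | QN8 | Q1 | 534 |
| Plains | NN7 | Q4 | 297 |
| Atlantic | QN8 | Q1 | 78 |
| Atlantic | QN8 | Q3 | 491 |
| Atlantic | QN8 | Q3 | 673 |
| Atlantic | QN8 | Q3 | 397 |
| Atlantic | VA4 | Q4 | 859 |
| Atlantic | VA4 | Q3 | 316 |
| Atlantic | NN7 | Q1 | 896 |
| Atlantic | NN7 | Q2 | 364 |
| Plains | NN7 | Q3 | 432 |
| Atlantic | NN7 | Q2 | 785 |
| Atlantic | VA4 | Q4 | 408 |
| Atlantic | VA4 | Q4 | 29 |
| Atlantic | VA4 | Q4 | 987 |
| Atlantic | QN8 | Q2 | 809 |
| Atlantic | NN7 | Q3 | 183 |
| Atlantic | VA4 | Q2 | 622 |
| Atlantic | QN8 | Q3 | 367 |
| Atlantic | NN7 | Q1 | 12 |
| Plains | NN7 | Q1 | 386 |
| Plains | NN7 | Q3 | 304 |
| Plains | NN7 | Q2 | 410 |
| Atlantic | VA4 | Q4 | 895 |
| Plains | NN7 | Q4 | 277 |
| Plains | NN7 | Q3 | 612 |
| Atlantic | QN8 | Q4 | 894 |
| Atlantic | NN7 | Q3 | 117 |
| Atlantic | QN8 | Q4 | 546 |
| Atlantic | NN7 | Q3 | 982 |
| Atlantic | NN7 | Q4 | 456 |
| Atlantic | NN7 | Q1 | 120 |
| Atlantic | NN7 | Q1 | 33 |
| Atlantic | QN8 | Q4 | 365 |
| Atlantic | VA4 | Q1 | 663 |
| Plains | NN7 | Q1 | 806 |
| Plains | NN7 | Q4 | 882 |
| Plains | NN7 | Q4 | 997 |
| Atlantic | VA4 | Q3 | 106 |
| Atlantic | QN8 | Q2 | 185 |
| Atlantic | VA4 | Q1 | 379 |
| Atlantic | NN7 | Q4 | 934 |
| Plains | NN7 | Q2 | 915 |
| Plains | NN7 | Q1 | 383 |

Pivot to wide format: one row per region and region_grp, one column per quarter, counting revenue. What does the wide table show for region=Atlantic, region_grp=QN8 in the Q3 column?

Rows with region=Atlantic, region_grp=QN8 and quarter=Q3: revenue values are 426, 326, 491, 673, 397, 367.
6 rows match — count = 6.

6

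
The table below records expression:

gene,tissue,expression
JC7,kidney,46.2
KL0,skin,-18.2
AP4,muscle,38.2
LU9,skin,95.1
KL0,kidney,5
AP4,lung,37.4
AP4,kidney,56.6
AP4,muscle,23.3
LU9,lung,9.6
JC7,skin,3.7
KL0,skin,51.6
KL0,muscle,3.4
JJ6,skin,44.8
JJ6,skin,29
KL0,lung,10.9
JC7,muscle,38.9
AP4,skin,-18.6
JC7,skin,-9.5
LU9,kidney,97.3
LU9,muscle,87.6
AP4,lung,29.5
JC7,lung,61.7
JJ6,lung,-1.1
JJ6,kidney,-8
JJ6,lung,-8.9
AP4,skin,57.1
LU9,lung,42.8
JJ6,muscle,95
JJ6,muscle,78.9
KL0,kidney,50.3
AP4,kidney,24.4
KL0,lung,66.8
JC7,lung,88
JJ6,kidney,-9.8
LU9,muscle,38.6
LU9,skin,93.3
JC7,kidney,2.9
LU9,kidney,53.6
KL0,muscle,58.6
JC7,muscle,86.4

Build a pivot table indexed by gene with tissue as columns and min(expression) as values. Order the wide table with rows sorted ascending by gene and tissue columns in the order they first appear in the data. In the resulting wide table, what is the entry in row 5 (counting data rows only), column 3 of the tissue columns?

With rows sorted ascending by gene, row 5 is gene=LU9. tissue columns in first-appearance order: kidney, skin, muscle, lung; column 3 is muscle.
Long rows with gene=LU9, tissue=muscle: min(87.6, 38.6) = 38.6.

38.6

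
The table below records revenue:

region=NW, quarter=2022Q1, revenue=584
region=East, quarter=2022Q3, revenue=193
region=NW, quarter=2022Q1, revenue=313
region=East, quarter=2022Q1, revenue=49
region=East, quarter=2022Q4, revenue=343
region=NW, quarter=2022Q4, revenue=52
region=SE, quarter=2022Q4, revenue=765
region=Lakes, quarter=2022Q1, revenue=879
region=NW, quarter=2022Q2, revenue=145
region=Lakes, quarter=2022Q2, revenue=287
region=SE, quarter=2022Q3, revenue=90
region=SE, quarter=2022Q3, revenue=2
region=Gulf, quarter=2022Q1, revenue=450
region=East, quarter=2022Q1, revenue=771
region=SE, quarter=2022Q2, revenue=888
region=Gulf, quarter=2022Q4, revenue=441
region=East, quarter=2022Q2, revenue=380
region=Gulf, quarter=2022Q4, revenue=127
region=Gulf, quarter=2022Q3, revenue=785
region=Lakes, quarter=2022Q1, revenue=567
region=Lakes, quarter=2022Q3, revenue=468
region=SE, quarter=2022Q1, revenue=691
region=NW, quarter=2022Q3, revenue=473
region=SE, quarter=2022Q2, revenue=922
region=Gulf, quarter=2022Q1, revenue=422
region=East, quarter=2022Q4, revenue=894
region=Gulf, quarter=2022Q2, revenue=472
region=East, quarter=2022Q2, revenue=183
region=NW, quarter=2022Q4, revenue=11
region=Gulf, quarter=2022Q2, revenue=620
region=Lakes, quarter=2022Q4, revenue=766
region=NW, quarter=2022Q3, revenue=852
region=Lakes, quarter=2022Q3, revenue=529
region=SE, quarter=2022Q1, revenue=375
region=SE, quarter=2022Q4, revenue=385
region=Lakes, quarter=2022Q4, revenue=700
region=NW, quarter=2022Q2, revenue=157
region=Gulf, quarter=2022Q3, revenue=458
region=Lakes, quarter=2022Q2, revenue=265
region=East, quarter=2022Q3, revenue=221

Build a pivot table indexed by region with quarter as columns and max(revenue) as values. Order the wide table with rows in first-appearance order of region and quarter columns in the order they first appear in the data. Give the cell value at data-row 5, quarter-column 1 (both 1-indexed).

450

With rows in first-appearance order of region, row 5 is region=Gulf. quarter columns in first-appearance order: 2022Q1, 2022Q3, 2022Q4, 2022Q2; column 1 is 2022Q1.
Long rows with region=Gulf, quarter=2022Q1: max(450, 422) = 450.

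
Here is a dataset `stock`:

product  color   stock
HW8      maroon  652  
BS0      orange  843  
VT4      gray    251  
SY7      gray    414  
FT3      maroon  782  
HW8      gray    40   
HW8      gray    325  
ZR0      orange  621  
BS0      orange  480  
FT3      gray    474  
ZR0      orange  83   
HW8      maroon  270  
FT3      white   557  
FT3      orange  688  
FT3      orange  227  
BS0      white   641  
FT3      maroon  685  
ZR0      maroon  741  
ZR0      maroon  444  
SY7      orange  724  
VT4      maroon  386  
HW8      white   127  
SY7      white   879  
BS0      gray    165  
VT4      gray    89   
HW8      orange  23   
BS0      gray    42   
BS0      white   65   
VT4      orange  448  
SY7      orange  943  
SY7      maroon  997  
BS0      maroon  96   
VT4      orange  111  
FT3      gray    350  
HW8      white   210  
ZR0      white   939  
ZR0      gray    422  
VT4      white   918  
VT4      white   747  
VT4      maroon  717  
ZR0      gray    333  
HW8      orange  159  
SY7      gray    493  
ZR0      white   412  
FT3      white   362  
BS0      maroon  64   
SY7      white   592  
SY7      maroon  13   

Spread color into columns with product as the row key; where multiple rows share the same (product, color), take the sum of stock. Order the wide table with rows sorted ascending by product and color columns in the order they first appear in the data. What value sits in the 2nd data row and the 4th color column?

With rows sorted ascending by product, row 2 is product=FT3. color columns in first-appearance order: maroon, orange, gray, white; column 4 is white.
Long rows with product=FT3, color=white: 557 + 362 = 919.

919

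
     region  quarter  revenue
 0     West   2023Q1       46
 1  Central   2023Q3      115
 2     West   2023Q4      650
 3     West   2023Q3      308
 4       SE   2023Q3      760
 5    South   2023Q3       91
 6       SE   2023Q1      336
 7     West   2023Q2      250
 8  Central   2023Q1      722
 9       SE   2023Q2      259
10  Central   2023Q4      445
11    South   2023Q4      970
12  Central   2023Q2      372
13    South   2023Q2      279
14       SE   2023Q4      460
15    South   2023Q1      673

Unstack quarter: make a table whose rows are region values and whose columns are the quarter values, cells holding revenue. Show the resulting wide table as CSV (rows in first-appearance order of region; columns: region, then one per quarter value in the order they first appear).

Columns: region plus the 4 distinct quarter values (2023Q1, 2023Q3, 2023Q4, 2023Q2).
For example, row West column 2023Q1 takes revenue=46 from the long row (West, 2023Q1).

region,2023Q1,2023Q3,2023Q4,2023Q2
West,46,308,650,250
Central,722,115,445,372
SE,336,760,460,259
South,673,91,970,279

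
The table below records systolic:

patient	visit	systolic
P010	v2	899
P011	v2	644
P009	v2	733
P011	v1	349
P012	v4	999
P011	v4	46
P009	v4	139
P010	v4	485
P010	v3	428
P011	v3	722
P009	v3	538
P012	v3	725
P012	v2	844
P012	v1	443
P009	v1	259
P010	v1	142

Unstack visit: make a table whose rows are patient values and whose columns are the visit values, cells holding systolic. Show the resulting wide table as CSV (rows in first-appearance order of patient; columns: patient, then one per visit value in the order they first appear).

patient,v2,v1,v4,v3
P010,899,142,485,428
P011,644,349,46,722
P009,733,259,139,538
P012,844,443,999,725

Columns: patient plus the 4 distinct visit values (v2, v1, v4, v3).
For example, row P010 column v2 takes systolic=899 from the long row (P010, v2).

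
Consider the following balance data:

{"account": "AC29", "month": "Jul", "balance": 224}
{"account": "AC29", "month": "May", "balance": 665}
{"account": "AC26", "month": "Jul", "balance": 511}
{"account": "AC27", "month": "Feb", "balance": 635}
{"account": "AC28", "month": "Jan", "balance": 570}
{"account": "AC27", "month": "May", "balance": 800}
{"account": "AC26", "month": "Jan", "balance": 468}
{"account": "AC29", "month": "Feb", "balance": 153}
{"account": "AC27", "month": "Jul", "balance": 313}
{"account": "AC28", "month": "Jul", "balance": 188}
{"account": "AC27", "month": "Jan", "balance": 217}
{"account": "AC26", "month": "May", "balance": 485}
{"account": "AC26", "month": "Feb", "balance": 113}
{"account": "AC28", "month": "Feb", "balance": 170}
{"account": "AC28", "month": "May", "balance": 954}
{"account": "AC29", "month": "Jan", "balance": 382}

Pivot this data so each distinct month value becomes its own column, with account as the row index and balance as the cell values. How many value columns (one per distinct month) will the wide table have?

4

4 distinct month values: May, Jul, Jan, Feb.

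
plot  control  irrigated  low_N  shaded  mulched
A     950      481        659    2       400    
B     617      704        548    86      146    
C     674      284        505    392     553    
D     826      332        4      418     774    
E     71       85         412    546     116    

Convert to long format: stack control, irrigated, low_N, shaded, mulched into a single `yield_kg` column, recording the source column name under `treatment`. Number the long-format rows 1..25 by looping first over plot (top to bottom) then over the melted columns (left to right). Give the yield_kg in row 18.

25 rows total (5 × 5). Row 18: index ⌊(18-1)/5⌋ = 3 into plot → D; (18-1) mod 5 = 2 into the melted columns → low_N.
So row 18 is (D, low_N, 4); yield_kg = 4.

4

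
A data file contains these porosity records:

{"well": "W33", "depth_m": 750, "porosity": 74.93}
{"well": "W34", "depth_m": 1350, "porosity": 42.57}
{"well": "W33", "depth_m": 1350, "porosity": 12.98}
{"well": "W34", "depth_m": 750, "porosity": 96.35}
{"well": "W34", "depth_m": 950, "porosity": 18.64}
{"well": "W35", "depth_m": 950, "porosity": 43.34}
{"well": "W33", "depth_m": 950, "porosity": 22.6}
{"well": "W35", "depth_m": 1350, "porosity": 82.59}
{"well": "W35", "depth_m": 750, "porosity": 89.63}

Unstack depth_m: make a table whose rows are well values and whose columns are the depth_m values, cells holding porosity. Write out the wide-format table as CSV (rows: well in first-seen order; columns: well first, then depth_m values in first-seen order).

Columns: well plus the 3 distinct depth_m values (750, 1350, 950).
For example, row W33 column 750 takes porosity=74.93 from the long row (W33, 750).

well,750,1350,950
W33,74.93,12.98,22.6
W34,96.35,42.57,18.64
W35,89.63,82.59,43.34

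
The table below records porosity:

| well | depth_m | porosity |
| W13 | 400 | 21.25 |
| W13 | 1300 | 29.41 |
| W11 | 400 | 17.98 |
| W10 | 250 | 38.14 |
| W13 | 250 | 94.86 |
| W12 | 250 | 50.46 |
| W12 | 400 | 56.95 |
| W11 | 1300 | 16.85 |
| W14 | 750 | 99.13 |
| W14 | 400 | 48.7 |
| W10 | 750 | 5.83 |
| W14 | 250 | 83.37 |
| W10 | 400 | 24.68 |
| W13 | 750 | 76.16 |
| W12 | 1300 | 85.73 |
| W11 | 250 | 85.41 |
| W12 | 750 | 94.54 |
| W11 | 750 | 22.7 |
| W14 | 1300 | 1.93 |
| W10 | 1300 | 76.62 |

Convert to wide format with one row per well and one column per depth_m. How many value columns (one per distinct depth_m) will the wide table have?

4 distinct depth_m values: 250, 400, 750, 1300.

4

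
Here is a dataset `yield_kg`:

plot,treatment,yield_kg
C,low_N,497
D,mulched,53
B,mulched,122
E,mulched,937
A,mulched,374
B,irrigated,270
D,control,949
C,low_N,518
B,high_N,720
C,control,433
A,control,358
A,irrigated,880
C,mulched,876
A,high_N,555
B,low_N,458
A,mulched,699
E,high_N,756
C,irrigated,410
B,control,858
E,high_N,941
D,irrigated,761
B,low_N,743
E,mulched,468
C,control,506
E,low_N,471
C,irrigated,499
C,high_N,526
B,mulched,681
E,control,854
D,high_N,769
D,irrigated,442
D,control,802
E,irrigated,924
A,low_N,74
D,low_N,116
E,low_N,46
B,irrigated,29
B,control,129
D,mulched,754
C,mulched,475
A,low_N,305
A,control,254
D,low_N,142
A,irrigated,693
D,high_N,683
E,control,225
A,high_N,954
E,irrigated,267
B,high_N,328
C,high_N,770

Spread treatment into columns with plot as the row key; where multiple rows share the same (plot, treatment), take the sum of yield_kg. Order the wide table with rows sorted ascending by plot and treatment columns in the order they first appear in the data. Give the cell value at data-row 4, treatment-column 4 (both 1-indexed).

With rows sorted ascending by plot, row 4 is plot=D. treatment columns in first-appearance order: low_N, mulched, irrigated, control, high_N; column 4 is control.
Long rows with plot=D, treatment=control: 949 + 802 = 1751.

1751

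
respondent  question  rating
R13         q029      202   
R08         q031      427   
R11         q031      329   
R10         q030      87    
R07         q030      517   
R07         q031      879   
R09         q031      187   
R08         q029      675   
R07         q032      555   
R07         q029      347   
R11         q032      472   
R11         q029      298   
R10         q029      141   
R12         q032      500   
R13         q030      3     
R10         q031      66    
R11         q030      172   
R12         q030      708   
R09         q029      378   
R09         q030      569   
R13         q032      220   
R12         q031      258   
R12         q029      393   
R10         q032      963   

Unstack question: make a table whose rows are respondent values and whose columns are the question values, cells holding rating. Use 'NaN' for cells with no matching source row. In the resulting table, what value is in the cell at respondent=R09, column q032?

No long-format row has respondent=R09 and question=q032, so the cell is NaN.

NaN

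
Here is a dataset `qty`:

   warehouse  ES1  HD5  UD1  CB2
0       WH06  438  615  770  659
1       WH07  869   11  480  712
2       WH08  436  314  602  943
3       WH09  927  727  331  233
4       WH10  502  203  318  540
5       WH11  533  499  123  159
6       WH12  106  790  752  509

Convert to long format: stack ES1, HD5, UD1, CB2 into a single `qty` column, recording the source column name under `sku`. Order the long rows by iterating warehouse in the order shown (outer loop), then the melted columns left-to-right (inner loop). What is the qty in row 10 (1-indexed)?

28 rows total (7 × 4). Row 10: index ⌊(10-1)/4⌋ = 2 into warehouse → WH08; (10-1) mod 4 = 1 into the melted columns → HD5.
So row 10 is (WH08, HD5, 314); qty = 314.

314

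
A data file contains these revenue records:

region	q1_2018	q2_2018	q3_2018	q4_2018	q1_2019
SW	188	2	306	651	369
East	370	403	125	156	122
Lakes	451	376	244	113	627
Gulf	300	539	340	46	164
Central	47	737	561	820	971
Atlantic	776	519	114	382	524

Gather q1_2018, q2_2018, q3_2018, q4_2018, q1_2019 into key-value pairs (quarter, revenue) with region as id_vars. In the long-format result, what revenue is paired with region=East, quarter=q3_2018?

125

Unpivoting turns each (region, wide-column) pair into one long row.
The wide cell at row East, column q3_2018 holds 125, so the long row (East, q3_2018) has revenue=125.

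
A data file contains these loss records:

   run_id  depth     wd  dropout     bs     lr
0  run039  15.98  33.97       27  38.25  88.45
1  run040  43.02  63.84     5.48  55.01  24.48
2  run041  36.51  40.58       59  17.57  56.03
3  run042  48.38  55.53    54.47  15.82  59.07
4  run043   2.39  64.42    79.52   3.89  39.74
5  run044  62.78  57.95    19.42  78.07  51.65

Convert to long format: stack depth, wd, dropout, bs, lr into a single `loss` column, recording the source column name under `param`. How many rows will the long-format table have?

6 run_id values × 5 melted columns = 30 rows.

30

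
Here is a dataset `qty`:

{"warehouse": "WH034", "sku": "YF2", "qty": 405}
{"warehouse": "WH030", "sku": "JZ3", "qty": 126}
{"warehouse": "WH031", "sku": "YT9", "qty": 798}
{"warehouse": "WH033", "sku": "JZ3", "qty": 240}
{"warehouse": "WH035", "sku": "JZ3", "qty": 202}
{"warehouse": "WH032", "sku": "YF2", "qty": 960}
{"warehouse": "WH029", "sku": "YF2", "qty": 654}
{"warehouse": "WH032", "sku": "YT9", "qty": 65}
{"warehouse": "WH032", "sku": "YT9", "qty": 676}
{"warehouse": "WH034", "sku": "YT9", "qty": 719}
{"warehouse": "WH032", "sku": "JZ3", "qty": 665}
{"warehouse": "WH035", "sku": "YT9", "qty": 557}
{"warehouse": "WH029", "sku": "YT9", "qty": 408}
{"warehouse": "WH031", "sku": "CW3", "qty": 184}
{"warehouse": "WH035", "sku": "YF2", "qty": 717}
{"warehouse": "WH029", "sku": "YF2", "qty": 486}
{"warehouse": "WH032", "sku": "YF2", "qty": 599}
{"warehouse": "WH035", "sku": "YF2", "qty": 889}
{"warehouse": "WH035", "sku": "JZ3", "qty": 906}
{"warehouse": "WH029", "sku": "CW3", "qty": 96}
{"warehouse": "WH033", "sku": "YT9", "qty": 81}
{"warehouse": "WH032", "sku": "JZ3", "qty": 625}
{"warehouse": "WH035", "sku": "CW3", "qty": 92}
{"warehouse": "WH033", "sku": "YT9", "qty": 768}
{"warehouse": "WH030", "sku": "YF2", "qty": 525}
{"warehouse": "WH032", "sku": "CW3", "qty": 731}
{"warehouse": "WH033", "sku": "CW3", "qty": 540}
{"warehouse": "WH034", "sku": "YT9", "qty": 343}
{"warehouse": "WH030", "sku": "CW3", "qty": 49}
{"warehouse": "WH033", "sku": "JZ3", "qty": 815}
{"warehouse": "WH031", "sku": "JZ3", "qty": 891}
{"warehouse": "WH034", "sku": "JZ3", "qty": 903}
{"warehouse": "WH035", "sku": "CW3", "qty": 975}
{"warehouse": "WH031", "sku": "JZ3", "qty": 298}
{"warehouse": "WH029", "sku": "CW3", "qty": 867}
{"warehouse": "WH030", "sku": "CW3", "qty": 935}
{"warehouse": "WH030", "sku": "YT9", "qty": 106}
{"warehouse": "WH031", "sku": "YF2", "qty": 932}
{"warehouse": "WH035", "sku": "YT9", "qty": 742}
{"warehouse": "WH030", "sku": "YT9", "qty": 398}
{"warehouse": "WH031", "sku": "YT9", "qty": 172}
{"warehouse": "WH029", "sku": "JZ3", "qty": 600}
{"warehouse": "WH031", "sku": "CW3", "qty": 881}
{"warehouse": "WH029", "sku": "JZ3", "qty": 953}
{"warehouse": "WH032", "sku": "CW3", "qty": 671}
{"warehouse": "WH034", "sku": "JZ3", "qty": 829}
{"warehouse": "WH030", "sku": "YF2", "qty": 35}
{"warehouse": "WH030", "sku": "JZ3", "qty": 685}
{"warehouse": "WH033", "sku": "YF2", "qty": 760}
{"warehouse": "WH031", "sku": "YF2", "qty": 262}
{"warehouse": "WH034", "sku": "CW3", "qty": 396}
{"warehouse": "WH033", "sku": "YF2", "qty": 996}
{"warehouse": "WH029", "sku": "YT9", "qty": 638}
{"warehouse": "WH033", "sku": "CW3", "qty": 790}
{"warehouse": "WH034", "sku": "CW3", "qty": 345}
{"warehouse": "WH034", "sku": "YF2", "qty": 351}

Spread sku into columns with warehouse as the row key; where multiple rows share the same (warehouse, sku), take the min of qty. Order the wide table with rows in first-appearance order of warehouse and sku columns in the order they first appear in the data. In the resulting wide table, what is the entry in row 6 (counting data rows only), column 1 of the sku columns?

With rows in first-appearance order of warehouse, row 6 is warehouse=WH032. sku columns in first-appearance order: YF2, JZ3, YT9, CW3; column 1 is YF2.
Long rows with warehouse=WH032, sku=YF2: min(960, 599) = 599.

599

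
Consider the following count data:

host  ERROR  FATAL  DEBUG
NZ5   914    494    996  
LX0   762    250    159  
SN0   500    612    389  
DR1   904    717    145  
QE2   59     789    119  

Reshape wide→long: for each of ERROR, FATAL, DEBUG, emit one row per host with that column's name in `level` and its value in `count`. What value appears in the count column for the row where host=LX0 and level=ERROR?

Unpivoting turns each (host, wide-column) pair into one long row.
The wide cell at row LX0, column ERROR holds 762, so the long row (LX0, ERROR) has count=762.

762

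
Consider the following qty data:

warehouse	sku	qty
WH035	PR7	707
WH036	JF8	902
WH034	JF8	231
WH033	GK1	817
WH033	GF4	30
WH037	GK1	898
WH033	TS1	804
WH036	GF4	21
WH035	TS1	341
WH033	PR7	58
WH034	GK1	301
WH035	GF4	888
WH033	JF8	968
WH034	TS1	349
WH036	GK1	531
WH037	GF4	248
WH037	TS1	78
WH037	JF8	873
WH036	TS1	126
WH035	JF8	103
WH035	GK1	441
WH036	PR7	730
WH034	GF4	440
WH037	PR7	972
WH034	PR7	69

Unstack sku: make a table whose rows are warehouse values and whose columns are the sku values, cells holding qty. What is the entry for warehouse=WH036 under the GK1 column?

Wide layout: rows indexed by warehouse, columns are the 5 distinct sku values (PR7, JF8, GK1, GF4, TS1).
Cell (warehouse=WH036, sku=GK1) draws from the long row where warehouse=WH036 and sku=GK1, which has qty=531.

531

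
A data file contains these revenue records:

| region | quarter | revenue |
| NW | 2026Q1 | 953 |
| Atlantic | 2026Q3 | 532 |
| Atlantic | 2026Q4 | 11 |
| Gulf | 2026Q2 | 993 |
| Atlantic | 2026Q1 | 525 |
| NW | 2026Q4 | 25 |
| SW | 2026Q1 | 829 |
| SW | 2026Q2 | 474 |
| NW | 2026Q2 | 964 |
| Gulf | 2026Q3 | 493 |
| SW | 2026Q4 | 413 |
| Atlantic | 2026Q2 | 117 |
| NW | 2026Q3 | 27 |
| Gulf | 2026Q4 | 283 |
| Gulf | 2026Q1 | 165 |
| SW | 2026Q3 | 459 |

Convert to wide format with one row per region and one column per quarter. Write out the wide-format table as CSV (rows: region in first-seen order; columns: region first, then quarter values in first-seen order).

Columns: region plus the 4 distinct quarter values (2026Q1, 2026Q3, 2026Q4, 2026Q2).
For example, row NW column 2026Q1 takes revenue=953 from the long row (NW, 2026Q1).

region,2026Q1,2026Q3,2026Q4,2026Q2
NW,953,27,25,964
Atlantic,525,532,11,117
Gulf,165,493,283,993
SW,829,459,413,474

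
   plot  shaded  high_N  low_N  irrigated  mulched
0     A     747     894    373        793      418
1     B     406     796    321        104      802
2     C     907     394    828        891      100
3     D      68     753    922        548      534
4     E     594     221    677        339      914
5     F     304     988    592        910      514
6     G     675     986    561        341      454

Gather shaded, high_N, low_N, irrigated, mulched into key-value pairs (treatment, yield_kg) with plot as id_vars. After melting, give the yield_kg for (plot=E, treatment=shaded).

594

Unpivoting turns each (plot, wide-column) pair into one long row.
The wide cell at row E, column shaded holds 594, so the long row (E, shaded) has yield_kg=594.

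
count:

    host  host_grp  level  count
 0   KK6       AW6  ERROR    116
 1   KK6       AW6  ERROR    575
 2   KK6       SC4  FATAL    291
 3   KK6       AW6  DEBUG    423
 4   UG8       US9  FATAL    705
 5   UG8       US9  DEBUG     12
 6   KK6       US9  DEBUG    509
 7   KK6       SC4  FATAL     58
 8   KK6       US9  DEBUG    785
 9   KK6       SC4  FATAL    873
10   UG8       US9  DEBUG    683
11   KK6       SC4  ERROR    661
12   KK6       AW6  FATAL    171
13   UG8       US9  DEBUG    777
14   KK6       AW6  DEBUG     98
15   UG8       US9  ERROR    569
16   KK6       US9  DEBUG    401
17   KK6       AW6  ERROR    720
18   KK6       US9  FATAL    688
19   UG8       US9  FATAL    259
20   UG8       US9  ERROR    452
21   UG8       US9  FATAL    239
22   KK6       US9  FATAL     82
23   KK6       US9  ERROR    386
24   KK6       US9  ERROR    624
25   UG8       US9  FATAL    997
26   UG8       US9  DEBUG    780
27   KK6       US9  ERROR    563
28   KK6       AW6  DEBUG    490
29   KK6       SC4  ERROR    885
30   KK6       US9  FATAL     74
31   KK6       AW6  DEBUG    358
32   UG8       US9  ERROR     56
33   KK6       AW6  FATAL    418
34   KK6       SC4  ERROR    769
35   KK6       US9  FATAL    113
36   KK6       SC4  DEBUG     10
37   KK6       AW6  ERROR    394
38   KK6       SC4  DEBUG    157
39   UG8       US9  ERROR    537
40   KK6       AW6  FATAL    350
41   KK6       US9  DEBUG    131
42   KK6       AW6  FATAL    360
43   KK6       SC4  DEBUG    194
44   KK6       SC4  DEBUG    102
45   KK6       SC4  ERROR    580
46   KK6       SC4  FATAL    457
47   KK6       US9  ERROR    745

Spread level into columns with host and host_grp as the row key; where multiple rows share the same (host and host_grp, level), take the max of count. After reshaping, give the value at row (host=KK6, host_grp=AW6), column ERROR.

720

Rows with host=KK6, host_grp=AW6 and level=ERROR: count values are 116, 575, 720, 394.
max(116, 575, 720, 394) = 720.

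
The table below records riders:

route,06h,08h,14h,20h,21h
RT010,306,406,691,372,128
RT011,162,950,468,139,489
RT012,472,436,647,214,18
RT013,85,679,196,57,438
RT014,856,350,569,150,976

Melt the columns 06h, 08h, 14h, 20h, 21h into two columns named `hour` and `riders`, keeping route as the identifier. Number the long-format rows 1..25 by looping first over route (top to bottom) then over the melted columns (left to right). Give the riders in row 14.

25 rows total (5 × 5). Row 14: index ⌊(14-1)/5⌋ = 2 into route → RT012; (14-1) mod 5 = 3 into the melted columns → 20h.
So row 14 is (RT012, 20h, 214); riders = 214.

214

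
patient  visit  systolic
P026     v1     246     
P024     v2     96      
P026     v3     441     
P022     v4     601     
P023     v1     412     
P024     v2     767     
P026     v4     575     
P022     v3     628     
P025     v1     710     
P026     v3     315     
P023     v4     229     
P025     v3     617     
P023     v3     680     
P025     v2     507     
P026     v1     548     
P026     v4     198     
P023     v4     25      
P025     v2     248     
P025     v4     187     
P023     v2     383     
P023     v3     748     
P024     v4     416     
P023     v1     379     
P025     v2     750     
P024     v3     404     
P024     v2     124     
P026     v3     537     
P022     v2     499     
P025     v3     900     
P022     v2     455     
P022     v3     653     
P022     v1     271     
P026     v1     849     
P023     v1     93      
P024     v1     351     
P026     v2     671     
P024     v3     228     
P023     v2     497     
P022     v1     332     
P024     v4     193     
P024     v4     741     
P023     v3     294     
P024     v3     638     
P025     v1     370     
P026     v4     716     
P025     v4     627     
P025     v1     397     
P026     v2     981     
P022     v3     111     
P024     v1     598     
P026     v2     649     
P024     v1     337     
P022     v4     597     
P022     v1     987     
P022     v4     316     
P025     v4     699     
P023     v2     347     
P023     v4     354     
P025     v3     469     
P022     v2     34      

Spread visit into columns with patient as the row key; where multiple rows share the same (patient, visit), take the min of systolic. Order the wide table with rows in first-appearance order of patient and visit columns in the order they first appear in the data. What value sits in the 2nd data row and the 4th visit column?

With rows in first-appearance order of patient, row 2 is patient=P024. visit columns in first-appearance order: v1, v2, v3, v4; column 4 is v4.
Long rows with patient=P024, visit=v4: min(416, 193, 741) = 193.

193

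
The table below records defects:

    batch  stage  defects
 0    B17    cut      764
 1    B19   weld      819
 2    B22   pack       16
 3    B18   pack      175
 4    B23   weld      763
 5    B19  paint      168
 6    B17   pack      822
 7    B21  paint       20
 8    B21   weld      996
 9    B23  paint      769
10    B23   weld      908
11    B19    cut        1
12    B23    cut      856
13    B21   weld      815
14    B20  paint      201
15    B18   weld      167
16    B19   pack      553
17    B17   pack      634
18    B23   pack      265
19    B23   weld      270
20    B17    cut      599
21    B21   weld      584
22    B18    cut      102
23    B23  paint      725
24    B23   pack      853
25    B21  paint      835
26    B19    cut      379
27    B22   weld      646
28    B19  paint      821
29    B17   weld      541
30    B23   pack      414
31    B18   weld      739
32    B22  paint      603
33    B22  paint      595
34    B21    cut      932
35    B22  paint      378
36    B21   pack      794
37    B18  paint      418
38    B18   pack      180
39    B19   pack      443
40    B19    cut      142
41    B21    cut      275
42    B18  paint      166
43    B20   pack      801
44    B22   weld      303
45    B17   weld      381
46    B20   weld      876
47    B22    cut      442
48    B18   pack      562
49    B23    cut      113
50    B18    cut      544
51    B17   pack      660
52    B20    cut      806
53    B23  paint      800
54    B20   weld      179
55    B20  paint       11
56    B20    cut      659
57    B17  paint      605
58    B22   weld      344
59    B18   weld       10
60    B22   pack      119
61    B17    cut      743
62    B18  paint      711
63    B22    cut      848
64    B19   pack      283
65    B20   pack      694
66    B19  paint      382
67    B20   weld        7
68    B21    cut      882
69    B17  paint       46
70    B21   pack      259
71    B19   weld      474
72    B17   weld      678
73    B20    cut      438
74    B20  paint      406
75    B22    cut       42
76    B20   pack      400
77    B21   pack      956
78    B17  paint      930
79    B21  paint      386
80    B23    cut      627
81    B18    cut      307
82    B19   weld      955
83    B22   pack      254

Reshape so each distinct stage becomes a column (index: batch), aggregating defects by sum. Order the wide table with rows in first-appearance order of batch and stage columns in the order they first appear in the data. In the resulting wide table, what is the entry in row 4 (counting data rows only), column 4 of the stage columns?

With rows in first-appearance order of batch, row 4 is batch=B18. stage columns in first-appearance order: cut, weld, pack, paint; column 4 is paint.
Long rows with batch=B18, stage=paint: 418 + 166 + 711 = 1295.

1295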